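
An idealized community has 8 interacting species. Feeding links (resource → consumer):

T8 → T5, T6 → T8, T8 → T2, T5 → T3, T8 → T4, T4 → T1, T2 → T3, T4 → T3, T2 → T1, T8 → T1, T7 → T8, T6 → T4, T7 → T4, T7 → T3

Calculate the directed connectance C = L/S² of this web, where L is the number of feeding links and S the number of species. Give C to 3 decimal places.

The web has S = 8 species and L = 14 feeding links.
C = L / S² = 14 / 64 = 0.2188 ≈ 0.219.

C = 0.219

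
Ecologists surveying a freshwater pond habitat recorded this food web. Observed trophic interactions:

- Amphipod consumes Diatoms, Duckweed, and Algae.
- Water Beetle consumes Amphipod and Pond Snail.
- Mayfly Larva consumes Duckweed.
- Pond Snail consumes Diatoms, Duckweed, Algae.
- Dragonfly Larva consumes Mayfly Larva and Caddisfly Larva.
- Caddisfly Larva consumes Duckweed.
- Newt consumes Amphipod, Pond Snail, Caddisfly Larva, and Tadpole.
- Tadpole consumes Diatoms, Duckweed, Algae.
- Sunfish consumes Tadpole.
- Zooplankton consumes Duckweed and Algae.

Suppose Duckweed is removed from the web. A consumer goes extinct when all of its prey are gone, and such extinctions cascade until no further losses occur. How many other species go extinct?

Remove Duckweed.
Round 1: Caddisfly Larva (all prey gone), Mayfly Larva (all prey gone) → extinct.
Round 2: Dragonfly Larva (all prey gone) → extinct.
No further losses. Total secondary extinctions: 3.

3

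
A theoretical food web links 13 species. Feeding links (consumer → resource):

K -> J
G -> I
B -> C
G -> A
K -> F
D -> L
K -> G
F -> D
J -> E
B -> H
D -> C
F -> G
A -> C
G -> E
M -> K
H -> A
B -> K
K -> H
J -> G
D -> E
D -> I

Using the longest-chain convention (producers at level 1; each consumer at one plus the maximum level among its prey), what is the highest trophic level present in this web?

6

Producers (level 1): C, E, I, L.
C → A → G → J → K → M gives M level 6.
No species has a prey at level 6, so no species reaches level 7.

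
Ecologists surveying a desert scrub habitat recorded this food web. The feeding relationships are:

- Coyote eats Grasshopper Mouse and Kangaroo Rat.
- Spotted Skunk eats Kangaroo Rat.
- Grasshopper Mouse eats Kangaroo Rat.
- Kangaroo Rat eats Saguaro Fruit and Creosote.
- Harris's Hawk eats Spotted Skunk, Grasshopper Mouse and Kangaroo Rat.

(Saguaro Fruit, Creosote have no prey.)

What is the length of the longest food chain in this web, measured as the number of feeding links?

One longest chain: Saguaro Fruit → Kangaroo Rat → Grasshopper Mouse → Coyote.
It has 4 species and 3 links.

3 links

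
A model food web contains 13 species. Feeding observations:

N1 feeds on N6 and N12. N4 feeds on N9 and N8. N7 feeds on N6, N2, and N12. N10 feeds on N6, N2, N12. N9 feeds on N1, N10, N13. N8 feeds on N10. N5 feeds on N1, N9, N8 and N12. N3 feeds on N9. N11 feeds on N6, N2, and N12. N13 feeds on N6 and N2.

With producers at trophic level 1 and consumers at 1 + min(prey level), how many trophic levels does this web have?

4

Producers (level 1): N2, N12, N6.
Following each consumer down to its lowest-level prey: N2 → N10 → N8 → N4 (levels 1 through 4).
All prey of N4 (N8 3, N9 3) are at level 3 or above, so N4 is at level 1 + 3 = 4.
Every consumer has at least one prey at level 3 or below, so none exceeds level 4.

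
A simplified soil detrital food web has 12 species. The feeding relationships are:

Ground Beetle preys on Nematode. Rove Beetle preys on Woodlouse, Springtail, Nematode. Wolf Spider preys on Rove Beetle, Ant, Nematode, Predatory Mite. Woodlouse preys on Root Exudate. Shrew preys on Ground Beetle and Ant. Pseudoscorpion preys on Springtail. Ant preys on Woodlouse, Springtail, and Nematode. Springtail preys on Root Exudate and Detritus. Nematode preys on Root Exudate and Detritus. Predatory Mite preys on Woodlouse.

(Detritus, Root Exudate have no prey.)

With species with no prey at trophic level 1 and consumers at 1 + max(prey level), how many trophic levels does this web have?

4

Basal resources (level 1): Detritus, Root Exudate.
Root Exudate → Woodlouse → Rove Beetle → Wolf Spider gives Wolf Spider level 4.
No species has a prey at level 4, so no species reaches level 5.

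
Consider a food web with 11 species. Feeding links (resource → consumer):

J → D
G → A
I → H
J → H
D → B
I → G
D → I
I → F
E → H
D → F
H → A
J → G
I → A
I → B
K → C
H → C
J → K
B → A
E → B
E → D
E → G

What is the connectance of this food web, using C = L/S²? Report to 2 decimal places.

The web has S = 11 species and L = 21 feeding links.
C = L / S² = 21 / 121 = 0.1736 ≈ 0.17.

C = 0.17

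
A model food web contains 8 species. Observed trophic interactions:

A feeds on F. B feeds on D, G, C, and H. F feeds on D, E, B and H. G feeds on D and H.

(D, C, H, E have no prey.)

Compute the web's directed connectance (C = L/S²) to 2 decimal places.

The web has S = 8 species and L = 11 feeding links.
C = L / S² = 11 / 64 = 0.1719 ≈ 0.17.

C = 0.17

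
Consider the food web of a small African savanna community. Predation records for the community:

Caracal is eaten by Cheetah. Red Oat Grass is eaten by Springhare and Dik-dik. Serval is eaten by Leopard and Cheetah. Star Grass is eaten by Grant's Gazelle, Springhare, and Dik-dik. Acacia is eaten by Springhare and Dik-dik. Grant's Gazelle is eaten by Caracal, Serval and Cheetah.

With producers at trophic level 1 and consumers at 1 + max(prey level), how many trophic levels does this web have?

Producers (level 1): Star Grass, Acacia, Red Oat Grass.
Star Grass → Grant's Gazelle → Caracal → Cheetah gives Cheetah level 4.
No species has a prey at level 4, so no species reaches level 5.

4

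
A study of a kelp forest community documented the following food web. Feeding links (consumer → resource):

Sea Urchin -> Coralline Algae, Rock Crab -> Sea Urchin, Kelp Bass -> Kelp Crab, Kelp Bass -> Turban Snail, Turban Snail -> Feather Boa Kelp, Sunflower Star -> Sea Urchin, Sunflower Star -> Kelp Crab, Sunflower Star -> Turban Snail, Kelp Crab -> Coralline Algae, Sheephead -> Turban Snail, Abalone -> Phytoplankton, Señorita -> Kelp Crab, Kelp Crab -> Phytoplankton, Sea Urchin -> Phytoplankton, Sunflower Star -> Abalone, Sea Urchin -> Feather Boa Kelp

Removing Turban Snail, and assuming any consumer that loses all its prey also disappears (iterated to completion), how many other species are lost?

1

Remove Turban Snail.
Round 1: Sheephead (all prey gone) → extinct.
No further losses. Total secondary extinctions: 1.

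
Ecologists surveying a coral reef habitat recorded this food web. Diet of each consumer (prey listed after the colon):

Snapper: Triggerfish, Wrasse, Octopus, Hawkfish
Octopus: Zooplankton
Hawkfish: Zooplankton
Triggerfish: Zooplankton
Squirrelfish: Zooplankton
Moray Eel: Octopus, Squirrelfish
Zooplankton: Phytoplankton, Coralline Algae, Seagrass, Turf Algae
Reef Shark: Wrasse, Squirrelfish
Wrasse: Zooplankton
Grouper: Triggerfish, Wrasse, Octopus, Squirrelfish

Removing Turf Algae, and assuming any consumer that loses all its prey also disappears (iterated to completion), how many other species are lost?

Remove Turf Algae.
Every predator of it retains at least one other prey: Zooplankton still has Phytoplankton, Coralline Algae, Seagrass.
No consumer loses all prey, so no secondary extinctions occur.

0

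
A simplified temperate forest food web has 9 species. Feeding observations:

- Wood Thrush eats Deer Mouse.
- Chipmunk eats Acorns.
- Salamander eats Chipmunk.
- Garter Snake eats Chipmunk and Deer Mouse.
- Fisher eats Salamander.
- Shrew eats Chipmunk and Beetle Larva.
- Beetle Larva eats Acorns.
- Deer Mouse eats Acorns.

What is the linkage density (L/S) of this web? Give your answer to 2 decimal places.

There are L = 10 links among S = 9 species.
L/S = 10/9 = 1.1111 ≈ 1.11.

L/S = 1.11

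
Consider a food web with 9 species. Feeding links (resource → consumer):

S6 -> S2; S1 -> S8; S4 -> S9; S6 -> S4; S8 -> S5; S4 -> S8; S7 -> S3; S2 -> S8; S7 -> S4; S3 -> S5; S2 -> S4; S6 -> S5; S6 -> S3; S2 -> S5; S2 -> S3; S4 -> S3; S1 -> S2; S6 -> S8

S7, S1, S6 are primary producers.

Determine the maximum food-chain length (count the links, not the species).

One longest chain: S1 → S2 → S4 → S3 → S5.
It has 5 species and 4 links.

4 links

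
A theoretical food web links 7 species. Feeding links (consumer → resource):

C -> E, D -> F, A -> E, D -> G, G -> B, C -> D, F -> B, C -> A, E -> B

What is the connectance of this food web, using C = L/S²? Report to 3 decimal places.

The web has S = 7 species and L = 9 feeding links.
C = L / S² = 9 / 49 = 0.1837 ≈ 0.184.

C = 0.184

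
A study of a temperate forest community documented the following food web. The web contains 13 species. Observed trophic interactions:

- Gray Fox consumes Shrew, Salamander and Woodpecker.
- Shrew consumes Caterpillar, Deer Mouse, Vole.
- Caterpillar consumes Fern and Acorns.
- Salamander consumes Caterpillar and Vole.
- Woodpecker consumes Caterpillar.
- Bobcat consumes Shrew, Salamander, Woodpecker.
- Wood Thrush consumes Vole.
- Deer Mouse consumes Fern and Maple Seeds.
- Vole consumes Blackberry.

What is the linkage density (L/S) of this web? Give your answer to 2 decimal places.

There are L = 18 links among S = 13 species.
L/S = 18/13 = 1.3846 ≈ 1.38.

L/S = 1.38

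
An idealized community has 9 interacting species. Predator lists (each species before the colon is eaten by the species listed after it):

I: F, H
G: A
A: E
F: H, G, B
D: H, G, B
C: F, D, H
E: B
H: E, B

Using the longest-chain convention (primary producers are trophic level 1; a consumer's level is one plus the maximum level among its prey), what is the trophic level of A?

I is a producer → level 1.
F eats I (level 1); other prey at levels: C 1 → level 2.
G eats F (level 2); other prey at levels: D 2 → level 3.
A eats G → level 4.

Trophic level 4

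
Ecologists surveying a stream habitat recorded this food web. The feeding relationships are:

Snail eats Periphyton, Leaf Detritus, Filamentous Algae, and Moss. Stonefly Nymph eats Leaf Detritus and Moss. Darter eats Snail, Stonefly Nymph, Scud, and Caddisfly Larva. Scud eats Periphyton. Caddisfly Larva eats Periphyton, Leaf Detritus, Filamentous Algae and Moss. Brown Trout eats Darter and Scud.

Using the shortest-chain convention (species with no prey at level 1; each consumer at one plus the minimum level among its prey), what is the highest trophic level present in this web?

Basal resources (level 1): Leaf Detritus, Filamentous Algae, Moss, Periphyton.
Following each consumer down to its lowest-level prey: Leaf Detritus → Caddisfly Larva → Darter (levels 1 through 3).
All prey of Darter (Caddisfly Larva 2, Snail 2, Scud 2, Stonefly Nymph 2) are at level 2 or above, so Darter is at level 1 + 2 = 3.
Every consumer has at least one prey at level 2 or below, so none exceeds level 3.

3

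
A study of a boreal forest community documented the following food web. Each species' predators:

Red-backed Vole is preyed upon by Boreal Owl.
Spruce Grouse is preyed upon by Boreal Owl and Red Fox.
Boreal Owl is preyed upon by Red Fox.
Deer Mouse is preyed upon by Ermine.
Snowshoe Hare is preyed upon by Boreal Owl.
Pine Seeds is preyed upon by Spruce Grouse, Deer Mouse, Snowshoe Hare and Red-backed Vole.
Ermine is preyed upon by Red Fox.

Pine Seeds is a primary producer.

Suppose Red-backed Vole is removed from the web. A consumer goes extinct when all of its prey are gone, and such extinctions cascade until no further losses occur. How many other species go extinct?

Remove Red-backed Vole.
Every predator of it retains at least one other prey: Boreal Owl still has Spruce Grouse, Snowshoe Hare.
No consumer loses all prey, so no secondary extinctions occur.

0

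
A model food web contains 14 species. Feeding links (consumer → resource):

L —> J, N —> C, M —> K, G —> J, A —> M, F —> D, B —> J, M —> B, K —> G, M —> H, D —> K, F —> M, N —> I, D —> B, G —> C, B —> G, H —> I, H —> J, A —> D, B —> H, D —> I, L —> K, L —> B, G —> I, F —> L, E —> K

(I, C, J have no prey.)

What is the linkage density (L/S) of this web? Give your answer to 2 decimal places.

There are L = 26 links among S = 14 species.
L/S = 26/14 = 1.8571 ≈ 1.86.

L/S = 1.86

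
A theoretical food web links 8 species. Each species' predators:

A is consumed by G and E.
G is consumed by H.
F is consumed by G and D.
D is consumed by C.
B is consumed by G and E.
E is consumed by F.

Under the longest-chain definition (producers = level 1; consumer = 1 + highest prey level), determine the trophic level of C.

Trophic level 5

B is a producer → level 1.
E eats B (level 1); other prey at levels: A 1 → level 2.
F eats E → level 3.
D eats F → level 4.
C eats D → level 5.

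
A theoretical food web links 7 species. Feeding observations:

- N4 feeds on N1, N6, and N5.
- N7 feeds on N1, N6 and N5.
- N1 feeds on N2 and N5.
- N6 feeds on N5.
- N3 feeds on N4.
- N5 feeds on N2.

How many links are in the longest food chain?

4 links

One longest chain: N2 → N5 → N6 → N4 → N3.
It has 5 species and 4 links.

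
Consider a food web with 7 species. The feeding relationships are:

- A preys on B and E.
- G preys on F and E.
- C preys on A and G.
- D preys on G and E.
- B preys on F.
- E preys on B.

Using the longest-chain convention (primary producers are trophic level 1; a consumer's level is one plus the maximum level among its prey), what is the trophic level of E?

F is a producer → level 1.
B eats F → level 2.
E eats B → level 3.

Trophic level 3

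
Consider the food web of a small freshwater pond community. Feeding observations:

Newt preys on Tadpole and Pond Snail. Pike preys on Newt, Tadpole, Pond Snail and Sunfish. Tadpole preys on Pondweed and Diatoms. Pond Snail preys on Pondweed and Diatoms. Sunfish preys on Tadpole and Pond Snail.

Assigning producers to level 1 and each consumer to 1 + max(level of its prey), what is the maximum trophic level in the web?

Producers (level 1): Diatoms, Pondweed.
Diatoms → Tadpole → Sunfish → Pike gives Pike level 4.
No species has a prey at level 4, so no species reaches level 5.

4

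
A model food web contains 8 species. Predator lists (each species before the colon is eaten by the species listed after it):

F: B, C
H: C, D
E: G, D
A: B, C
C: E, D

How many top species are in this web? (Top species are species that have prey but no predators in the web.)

Top species (has prey, but nothing eats it): B, G, D.
Count: 3.

3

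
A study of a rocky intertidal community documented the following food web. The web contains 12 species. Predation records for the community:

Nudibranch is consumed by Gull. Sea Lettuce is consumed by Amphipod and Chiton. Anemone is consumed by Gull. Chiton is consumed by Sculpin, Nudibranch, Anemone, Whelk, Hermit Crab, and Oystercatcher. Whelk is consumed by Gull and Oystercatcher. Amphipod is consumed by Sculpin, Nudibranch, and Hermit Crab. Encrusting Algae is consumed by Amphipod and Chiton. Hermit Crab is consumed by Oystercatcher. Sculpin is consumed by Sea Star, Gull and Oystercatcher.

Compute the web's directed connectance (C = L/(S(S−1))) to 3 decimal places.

The web has S = 12 species and L = 21 feeding links.
C = L / (S(S−1)) = 21 / 132 = 0.1591 ≈ 0.159.

C = 0.159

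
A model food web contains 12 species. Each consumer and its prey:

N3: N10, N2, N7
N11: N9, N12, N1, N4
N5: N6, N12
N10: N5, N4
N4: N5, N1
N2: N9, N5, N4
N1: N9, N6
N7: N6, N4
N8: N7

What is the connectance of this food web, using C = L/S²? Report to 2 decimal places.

The web has S = 12 species and L = 21 feeding links.
C = L / S² = 21 / 144 = 0.1458 ≈ 0.15.

C = 0.15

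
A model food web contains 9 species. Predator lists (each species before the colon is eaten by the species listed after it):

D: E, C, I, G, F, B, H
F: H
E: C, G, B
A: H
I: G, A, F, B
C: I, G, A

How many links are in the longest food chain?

5 links

One longest chain: D → E → C → I → A → H.
It has 6 species and 5 links.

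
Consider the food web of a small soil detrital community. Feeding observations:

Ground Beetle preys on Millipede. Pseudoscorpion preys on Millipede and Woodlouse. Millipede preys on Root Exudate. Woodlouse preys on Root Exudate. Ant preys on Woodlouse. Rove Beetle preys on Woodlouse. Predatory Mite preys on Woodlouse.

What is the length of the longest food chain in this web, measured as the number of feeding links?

One longest chain: Root Exudate → Woodlouse → Predatory Mite.
It has 3 species and 2 links.

2 links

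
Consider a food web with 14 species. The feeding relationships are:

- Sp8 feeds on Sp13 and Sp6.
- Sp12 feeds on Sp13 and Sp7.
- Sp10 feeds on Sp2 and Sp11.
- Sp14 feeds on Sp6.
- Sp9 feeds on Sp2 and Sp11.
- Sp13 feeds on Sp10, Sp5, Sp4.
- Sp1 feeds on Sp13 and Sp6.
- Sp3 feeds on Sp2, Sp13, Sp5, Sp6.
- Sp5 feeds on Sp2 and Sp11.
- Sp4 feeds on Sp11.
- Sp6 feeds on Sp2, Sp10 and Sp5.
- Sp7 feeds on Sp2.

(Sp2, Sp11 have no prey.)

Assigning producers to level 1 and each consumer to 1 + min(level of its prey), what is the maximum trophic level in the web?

Producers (level 1): Sp2, Sp11.
Following each consumer down to its lowest-level prey: Sp2 → Sp7 → Sp12 (levels 1 through 3).
All prey of Sp12 (Sp7 2, Sp13 3) are at level 2 or above, so Sp12 is at level 1 + 2 = 3.
Every consumer has at least one prey at level 2 or below, so none exceeds level 3.

3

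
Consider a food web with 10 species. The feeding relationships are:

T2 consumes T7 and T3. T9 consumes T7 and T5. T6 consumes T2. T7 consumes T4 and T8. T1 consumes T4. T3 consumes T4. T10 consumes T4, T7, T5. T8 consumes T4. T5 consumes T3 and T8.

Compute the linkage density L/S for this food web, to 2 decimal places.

L/S = 1.50

There are L = 15 links among S = 10 species.
L/S = 15/10 = 1.5000 ≈ 1.50.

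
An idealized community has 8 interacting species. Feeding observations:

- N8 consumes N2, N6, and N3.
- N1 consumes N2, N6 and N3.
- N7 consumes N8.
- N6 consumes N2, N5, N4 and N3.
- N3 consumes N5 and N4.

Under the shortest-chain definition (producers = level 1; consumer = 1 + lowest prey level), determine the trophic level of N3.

Trophic level 2

N4 is a producer → level 1.
N3 eats N4 → level 2.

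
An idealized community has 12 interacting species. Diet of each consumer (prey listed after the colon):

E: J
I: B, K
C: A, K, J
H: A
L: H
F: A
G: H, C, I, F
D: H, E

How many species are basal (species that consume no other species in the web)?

Basal species (no prey listed): B, A, K, J.
Count: 4.

4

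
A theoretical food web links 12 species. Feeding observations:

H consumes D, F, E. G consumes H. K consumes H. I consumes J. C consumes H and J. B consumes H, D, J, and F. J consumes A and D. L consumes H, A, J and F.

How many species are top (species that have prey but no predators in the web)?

6

Top species (has prey, but nothing eats it): I, C, K, G, L, B.
Count: 6.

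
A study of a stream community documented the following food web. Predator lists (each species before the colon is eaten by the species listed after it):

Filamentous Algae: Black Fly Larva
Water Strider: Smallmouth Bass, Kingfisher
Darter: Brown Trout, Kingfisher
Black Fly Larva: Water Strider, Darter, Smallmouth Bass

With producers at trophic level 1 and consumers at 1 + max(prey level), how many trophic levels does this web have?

4

Producers (level 1): Filamentous Algae.
Filamentous Algae → Black Fly Larva → Darter → Brown Trout gives Brown Trout level 4.
No species has a prey at level 4, so no species reaches level 5.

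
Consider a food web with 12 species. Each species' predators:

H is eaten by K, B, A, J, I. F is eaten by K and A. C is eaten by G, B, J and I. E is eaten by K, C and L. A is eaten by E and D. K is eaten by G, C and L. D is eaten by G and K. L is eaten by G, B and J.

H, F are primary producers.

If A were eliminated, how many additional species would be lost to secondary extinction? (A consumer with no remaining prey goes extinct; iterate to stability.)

Remove A.
Round 1: D (all prey gone), E (all prey gone) → extinct.
No further losses. Total secondary extinctions: 2.

2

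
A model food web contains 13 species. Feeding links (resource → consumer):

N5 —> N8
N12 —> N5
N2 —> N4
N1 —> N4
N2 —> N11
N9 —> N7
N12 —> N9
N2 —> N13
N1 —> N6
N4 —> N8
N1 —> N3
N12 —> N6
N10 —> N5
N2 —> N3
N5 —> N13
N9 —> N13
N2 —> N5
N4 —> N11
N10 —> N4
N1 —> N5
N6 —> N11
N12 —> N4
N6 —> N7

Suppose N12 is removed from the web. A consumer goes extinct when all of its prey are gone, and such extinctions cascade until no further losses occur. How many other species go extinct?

Remove N12.
Round 1: N9 (all prey gone) → extinct.
No further losses. Total secondary extinctions: 1.

1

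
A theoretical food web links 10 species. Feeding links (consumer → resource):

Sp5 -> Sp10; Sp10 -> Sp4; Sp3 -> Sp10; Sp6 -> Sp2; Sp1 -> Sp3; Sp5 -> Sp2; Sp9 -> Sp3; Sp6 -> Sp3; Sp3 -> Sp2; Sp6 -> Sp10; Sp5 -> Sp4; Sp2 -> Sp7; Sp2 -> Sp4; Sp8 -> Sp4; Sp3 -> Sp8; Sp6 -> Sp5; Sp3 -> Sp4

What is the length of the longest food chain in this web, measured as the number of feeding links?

3 links

One longest chain: Sp4 → Sp10 → Sp3 → Sp9.
It has 4 species and 3 links.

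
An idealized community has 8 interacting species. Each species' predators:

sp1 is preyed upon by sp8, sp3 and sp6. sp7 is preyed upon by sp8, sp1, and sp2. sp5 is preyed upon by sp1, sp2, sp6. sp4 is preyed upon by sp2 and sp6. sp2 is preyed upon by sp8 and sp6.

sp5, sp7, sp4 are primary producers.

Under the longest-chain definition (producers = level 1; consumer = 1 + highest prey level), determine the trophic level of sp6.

Trophic level 3

sp5 is a producer → level 1.
sp1 eats sp5 (level 1); other prey at levels: sp7 1 → level 2.
sp6 eats sp1 (level 2); other prey at levels: sp5 1, sp4 1, sp2 2 → level 3.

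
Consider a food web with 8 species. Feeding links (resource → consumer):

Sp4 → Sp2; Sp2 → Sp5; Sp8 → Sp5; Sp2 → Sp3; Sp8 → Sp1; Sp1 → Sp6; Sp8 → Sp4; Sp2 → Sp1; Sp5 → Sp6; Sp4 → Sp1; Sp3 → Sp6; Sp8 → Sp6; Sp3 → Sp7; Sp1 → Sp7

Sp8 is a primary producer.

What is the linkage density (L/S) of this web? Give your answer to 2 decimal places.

There are L = 14 links among S = 8 species.
L/S = 14/8 = 1.7500 ≈ 1.75.

L/S = 1.75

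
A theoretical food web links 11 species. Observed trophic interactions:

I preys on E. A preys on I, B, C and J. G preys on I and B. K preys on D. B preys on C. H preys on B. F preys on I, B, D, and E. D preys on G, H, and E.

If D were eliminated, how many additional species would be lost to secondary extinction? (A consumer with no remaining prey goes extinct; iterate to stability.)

Remove D.
Round 1: K (all prey gone) → extinct.
No further losses. Total secondary extinctions: 1.

1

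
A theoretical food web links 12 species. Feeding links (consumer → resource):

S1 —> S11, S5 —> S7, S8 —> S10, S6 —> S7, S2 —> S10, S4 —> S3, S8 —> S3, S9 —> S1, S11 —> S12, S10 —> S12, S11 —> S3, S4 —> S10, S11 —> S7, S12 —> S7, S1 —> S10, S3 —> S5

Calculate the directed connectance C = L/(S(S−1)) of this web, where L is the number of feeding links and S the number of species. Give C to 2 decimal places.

The web has S = 12 species and L = 16 feeding links.
C = L / (S(S−1)) = 16 / 132 = 0.1212 ≈ 0.12.

C = 0.12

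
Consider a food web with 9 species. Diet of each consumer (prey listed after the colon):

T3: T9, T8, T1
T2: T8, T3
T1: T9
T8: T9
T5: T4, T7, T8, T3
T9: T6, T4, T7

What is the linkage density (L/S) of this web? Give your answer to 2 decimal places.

L/S = 1.56

There are L = 14 links among S = 9 species.
L/S = 14/9 = 1.5556 ≈ 1.56.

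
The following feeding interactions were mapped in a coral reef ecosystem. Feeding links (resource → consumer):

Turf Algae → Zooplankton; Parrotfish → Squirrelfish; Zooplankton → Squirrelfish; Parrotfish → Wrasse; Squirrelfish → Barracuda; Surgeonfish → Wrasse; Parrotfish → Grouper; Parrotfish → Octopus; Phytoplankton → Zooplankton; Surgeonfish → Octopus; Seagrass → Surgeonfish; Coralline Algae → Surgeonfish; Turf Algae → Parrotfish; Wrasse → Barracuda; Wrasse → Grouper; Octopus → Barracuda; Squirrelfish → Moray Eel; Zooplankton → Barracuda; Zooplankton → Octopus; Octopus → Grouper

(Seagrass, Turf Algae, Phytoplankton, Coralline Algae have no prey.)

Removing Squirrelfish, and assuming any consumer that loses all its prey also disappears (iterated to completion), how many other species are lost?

Remove Squirrelfish.
Round 1: Moray Eel (all prey gone) → extinct.
No further losses. Total secondary extinctions: 1.

1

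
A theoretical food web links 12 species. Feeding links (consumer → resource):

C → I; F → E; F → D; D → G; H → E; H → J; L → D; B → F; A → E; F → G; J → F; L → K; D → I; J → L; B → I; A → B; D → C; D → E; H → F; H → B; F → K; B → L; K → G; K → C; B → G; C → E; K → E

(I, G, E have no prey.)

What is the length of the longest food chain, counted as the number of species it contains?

One longest chain: I → C → K → L → B → A.
It has 6 species and 5 links.

6 species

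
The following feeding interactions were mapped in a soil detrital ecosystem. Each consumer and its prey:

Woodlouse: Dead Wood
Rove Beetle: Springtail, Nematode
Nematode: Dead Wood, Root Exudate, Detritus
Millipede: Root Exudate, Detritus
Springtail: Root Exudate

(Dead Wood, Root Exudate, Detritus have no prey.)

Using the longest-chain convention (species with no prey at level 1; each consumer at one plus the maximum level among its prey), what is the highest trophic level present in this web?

3

Basal resources (level 1): Dead Wood, Root Exudate, Detritus.
Root Exudate → Springtail → Rove Beetle gives Rove Beetle level 3.
No species has a prey at level 3, so no species reaches level 4.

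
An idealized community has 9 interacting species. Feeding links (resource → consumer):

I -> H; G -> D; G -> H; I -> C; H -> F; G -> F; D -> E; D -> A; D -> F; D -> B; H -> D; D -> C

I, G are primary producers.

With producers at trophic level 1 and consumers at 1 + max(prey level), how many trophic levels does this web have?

Producers (level 1): I, G.
I → H → D → F gives F level 4.
No species has a prey at level 4, so no species reaches level 5.

4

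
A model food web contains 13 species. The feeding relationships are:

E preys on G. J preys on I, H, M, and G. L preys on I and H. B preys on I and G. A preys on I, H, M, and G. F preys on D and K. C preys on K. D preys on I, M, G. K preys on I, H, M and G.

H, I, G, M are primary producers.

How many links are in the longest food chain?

One longest chain: H → K → C.
It has 3 species and 2 links.

2 links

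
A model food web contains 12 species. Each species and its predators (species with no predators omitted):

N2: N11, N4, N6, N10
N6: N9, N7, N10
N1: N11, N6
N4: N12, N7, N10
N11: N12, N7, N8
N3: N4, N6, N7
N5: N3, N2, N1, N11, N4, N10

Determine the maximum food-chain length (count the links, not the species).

One longest chain: N5 → N2 → N11 → N12.
It has 4 species and 3 links.

3 links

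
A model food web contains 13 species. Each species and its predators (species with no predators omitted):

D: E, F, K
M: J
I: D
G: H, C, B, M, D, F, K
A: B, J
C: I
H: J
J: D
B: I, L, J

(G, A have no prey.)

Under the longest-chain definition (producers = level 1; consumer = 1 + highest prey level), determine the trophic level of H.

Trophic level 2

G is a producer → level 1.
H eats G → level 2.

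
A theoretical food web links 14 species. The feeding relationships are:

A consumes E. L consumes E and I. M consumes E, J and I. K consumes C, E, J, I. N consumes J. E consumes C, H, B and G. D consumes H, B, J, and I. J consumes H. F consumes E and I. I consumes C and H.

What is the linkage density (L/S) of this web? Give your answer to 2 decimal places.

There are L = 24 links among S = 14 species.
L/S = 24/14 = 1.7143 ≈ 1.71.

L/S = 1.71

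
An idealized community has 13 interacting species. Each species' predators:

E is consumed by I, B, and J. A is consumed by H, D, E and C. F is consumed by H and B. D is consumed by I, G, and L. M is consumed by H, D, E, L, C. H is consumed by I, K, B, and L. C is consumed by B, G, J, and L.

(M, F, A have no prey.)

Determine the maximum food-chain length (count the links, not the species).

2 links

One longest chain: M → H → K.
It has 3 species and 2 links.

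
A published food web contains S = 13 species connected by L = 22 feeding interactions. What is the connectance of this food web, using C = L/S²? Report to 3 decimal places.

The web has S = 13 species and L = 22 feeding links.
C = L / S² = 22 / 169 = 0.1302 ≈ 0.130.

C = 0.130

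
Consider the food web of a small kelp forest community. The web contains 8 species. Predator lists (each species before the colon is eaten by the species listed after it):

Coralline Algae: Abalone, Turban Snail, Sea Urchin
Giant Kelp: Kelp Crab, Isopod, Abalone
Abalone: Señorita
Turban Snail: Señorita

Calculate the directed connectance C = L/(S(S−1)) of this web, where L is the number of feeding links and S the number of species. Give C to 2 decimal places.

C = 0.14

The web has S = 8 species and L = 8 feeding links.
C = L / (S(S−1)) = 8 / 56 = 0.1429 ≈ 0.14.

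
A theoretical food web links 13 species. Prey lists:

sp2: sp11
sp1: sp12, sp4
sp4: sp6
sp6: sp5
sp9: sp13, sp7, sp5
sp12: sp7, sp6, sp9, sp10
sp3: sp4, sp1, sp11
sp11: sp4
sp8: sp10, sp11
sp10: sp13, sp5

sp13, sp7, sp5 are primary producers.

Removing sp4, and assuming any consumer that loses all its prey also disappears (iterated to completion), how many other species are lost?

2

Remove sp4.
Round 1: sp11 (all prey gone) → extinct.
Round 2: sp2 (all prey gone) → extinct.
No further losses. Total secondary extinctions: 2.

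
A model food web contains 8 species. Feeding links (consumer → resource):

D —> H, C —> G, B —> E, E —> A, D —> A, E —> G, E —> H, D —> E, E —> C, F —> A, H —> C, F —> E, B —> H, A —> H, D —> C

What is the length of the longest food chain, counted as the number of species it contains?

One longest chain: G → C → H → A → E → D.
It has 6 species and 5 links.

6 species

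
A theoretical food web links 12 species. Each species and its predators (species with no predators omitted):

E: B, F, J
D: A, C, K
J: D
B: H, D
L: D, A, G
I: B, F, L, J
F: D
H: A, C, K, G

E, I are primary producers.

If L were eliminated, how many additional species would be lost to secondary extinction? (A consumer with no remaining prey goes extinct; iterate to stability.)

Remove L.
Every predator of it retains at least one other prey: D still has B, F, J; A still has H, D; G still has H.
No consumer loses all prey, so no secondary extinctions occur.

0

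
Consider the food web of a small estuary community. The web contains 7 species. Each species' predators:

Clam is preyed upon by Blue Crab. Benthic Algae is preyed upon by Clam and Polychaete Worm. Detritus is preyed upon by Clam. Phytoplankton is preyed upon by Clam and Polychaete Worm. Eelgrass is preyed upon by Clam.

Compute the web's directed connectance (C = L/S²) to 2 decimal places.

C = 0.14

The web has S = 7 species and L = 7 feeding links.
C = L / S² = 7 / 49 = 0.1429 ≈ 0.14.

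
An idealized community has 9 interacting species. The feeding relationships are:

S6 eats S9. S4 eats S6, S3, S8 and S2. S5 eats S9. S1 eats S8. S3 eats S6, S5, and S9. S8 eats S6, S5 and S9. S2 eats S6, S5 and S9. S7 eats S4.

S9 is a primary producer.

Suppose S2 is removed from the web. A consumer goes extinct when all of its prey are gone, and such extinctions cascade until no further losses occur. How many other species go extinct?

Remove S2.
Every predator of it retains at least one other prey: S4 still has S6, S3, S8.
No consumer loses all prey, so no secondary extinctions occur.

0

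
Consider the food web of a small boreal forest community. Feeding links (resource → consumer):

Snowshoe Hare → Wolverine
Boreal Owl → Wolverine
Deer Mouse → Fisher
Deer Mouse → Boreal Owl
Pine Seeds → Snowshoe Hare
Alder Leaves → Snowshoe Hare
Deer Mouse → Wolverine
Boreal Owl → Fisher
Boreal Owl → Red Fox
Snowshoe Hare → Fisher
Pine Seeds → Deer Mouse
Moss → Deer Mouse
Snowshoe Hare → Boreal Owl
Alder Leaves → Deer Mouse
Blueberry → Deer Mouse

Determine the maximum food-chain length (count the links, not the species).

One longest chain: Alder Leaves → Deer Mouse → Boreal Owl → Red Fox.
It has 4 species and 3 links.

3 links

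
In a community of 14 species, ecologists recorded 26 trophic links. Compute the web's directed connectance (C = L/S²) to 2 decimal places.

C = 0.13

The web has S = 14 species and L = 26 feeding links.
C = L / S² = 26 / 196 = 0.1327 ≈ 0.13.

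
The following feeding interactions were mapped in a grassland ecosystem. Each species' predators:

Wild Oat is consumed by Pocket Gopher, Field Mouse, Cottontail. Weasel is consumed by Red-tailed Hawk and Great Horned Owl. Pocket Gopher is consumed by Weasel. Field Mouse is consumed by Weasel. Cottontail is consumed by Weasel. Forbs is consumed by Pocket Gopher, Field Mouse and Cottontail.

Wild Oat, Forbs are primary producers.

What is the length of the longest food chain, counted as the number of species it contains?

4 species

One longest chain: Wild Oat → Cottontail → Weasel → Great Horned Owl.
It has 4 species and 3 links.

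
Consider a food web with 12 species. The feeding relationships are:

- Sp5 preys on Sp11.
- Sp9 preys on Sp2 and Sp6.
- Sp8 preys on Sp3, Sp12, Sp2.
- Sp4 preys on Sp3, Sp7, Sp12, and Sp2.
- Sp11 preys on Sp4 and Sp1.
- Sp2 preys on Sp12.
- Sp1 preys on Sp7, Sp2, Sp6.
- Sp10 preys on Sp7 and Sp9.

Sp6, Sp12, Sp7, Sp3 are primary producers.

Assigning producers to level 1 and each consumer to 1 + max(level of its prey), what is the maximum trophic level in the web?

5

Producers (level 1): Sp6, Sp12, Sp7, Sp3.
Sp12 → Sp2 → Sp4 → Sp11 → Sp5 gives Sp5 level 5.
No species has a prey at level 5, so no species reaches level 6.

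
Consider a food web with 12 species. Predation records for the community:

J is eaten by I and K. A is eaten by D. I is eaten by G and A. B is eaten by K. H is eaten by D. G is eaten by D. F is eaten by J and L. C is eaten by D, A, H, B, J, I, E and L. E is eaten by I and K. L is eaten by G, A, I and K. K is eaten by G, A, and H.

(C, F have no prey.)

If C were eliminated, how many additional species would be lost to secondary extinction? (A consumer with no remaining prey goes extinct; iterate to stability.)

2

Remove C.
Round 1: E (all prey gone), B (all prey gone) → extinct.
No further losses. Total secondary extinctions: 2.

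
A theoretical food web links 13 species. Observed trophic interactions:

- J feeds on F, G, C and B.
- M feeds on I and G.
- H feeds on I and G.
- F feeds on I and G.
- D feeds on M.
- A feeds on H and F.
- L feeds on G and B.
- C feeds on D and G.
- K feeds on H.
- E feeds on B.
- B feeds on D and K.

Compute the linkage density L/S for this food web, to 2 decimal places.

There are L = 21 links among S = 13 species.
L/S = 21/13 = 1.6154 ≈ 1.62.

L/S = 1.62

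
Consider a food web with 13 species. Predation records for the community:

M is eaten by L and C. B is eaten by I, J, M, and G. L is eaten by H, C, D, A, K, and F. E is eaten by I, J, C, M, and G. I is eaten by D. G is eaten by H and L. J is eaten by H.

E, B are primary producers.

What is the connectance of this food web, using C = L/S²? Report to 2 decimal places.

The web has S = 13 species and L = 21 feeding links.
C = L / S² = 21 / 169 = 0.1243 ≈ 0.12.

C = 0.12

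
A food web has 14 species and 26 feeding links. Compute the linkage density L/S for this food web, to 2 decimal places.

L/S = 1.86

There are L = 26 links among S = 14 species.
L/S = 26/14 = 1.8571 ≈ 1.86.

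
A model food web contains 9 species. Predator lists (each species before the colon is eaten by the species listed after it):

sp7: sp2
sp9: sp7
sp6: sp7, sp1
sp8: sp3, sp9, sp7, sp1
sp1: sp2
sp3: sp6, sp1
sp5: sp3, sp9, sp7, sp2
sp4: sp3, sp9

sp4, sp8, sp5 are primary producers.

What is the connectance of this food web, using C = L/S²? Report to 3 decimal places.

The web has S = 9 species and L = 17 feeding links.
C = L / S² = 17 / 81 = 0.2099 ≈ 0.210.

C = 0.210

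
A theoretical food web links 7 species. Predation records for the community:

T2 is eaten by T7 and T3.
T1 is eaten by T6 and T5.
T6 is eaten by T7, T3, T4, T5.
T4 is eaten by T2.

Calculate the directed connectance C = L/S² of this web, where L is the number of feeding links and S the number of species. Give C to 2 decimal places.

C = 0.18

The web has S = 7 species and L = 9 feeding links.
C = L / S² = 9 / 49 = 0.1837 ≈ 0.18.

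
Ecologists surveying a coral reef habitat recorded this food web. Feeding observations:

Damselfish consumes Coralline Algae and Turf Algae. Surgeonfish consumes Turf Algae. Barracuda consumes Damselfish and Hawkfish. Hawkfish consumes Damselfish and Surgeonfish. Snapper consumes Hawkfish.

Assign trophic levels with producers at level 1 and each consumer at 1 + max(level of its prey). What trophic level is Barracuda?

Turf Algae is a producer → level 1.
Damselfish eats Turf Algae (level 1); other prey at levels: Coralline Algae 1 → level 2.
Hawkfish eats Damselfish (level 2); other prey at levels: Surgeonfish 2 → level 3.
Barracuda eats Hawkfish (level 3); other prey at levels: Damselfish 2 → level 4.

Trophic level 4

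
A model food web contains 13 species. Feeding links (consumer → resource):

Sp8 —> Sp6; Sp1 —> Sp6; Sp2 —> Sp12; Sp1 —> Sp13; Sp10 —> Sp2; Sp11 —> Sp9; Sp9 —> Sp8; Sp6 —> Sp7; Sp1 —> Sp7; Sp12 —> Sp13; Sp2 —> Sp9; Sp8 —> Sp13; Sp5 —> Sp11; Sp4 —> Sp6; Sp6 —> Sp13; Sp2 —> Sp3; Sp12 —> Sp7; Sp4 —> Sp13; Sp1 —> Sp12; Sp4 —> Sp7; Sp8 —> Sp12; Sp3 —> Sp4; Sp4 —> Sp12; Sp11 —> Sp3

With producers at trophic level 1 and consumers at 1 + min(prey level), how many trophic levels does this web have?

Producers (level 1): Sp7, Sp13.
Following each consumer down to its lowest-level prey: Sp13 → Sp8 → Sp9 → Sp11 → Sp5 (levels 1 through 5).
All prey of Sp5 (Sp11 4) are at level 4 or above, so Sp5 is at level 1 + 4 = 5.
Every consumer has at least one prey at level 4 or below, so none exceeds level 5.

5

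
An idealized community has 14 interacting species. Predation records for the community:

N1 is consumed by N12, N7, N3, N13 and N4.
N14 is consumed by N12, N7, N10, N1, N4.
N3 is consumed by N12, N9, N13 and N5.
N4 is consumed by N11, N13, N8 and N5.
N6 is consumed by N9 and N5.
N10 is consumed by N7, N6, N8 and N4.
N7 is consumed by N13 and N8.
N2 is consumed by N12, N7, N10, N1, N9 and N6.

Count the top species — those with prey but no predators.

Top species (has prey, but nothing eats it): N11, N9, N13, N5, N12, N8.
Count: 6.

6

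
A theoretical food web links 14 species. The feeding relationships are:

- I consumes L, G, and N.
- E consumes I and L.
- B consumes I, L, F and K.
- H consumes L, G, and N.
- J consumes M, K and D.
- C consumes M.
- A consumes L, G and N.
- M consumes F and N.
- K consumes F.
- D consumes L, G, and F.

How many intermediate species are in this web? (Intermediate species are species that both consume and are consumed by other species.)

Intermediate species (has both prey and predators): D, K, I, M.
Count: 4.

4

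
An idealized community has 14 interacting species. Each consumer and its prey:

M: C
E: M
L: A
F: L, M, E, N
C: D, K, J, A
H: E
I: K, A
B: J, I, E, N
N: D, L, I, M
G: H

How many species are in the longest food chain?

6 species

One longest chain: D → C → M → E → H → G.
It has 6 species and 5 links.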